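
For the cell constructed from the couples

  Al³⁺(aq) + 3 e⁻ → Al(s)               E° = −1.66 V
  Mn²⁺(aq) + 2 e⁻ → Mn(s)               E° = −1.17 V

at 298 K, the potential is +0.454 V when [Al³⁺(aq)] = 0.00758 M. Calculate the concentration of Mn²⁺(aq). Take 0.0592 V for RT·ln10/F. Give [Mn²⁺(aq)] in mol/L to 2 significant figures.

Mn²⁺/Mn is the cathode (higher E°); E°cell = −1.17 − (−1.66) = +0.49 V with n = 6.
Rearranging E = E° − (0.0592/n)·log Q gives log Q = 6(+0.49 − (+0.454))/0.0592 = 3.649.
For 3 Mn²⁺(aq) + 2 Al(s) → 3 Mn(s) + 2 Al³⁺(aq), the reaction quotient is Q = [Al³⁺(aq)]^2 / [Mn²⁺(aq)]^3.
Substituting the known concentrations and solving, log [Mn²⁺(aq)] = −2.630 and [Mn²⁺(aq)] = 0.0023 M.

0.0023 M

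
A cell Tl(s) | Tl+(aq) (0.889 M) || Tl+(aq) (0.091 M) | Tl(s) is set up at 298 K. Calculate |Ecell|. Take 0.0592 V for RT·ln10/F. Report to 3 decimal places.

0.059 V

For a concentration cell E°cell = 0, since both electrodes use the same couple.
The compartment with the higher Tl+(aq) concentration (0.889 M) acts as the cathode; ions are reduced there and produced at the dilute (0.091 M) anode.
With n = 1, Ecell = −(0.0592/1)·log([dilute]/[conc]) = −(0.0592/1)·log(0.091/0.889) = +0.059 V.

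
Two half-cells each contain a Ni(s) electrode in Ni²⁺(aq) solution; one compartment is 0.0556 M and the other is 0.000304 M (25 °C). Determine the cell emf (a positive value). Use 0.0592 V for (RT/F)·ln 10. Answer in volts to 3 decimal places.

For a concentration cell E°cell = 0, since both electrodes use the same couple.
The compartment with the higher Ni²⁺(aq) concentration (0.0556 M) acts as the cathode; ions are reduced there and produced at the dilute (0.000304 M) anode.
With n = 2, Ecell = −(0.0592/2)·log([dilute]/[conc]) = −(0.0592/2)·log(0.000304/0.0556) = +0.067 V.

0.067 V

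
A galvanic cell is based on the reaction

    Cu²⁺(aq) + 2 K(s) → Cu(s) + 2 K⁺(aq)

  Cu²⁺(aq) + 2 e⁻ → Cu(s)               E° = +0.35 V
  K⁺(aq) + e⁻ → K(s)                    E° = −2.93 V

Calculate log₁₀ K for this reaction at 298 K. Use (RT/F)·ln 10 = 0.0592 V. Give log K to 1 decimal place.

log K = 110.8

The Cu²⁺/Cu couple is reduced (cathode); E°cell = +0.35 − (−2.93) = +3.28 V with n = 2.
At equilibrium E = 0, so log K = nE°cell / 0.0592 = (2)(+3.28) / 0.0592 = 110.8.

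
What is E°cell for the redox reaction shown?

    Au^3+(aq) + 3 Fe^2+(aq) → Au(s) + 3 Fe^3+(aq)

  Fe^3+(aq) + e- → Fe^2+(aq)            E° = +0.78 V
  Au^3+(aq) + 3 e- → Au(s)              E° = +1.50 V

Au^3+(aq) gains electrons, so the Au³⁺/Au couple is the cathode; the Fe³⁺/Fe²⁺ couple is the anode.
E°cell = E°(cathode) − E°(anode) = +1.50 − (+0.78) = +0.72 V.

+0.72 V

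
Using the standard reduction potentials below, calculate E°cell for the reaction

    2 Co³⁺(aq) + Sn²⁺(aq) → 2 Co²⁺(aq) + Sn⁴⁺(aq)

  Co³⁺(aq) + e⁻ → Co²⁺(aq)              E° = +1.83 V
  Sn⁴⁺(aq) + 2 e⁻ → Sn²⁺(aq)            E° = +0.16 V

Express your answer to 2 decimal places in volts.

+1.67 V

Co³⁺(aq) gains electrons, so the Co³⁺/Co²⁺ couple is the cathode; the Sn⁴⁺/Sn²⁺ couple is the anode.
E°cell = E°(cathode) − E°(anode) = +1.83 − (+0.16) = +1.67 V.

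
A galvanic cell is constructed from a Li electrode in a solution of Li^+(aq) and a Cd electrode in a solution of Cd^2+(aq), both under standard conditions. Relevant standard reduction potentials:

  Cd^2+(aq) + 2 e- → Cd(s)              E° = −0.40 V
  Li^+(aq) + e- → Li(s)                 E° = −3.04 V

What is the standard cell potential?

The Cd²⁺/Cd couple has the higher E°, so Cd ion is reduced (cathode) and Li is oxidized (anode).
E°cell = E°(cathode) − E°(anode) = −0.40 − (−3.04) = +2.64 V.

+2.64 V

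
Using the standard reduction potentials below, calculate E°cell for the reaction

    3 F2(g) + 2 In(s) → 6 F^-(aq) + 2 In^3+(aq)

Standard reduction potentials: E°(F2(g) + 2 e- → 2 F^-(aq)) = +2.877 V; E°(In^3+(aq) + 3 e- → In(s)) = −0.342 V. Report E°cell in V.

+3.219 V

In the reaction as written, F2(g) is reduced (cathode) and In^3+(aq) is produced by oxidation at the anode.
E°cell = E°(cathode) − E°(anode) = +2.877 − (−0.342) = +3.219 V.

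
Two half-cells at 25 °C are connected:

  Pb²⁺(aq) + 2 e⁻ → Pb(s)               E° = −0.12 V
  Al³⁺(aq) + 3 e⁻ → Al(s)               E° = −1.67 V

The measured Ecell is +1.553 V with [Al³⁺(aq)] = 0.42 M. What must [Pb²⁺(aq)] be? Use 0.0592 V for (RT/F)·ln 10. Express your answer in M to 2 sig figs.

0.71 M

Pb²⁺/Pb is the cathode (higher E°); E°cell = −0.12 − (−1.67) = +1.55 V with n = 6.
Since E = E° − (0.0592/n)·log Q, log Q = n(E° − E)/0.0592 = −0.304.
Balancing electrons gives 3 Pb²⁺(aq) + 2 Al(s) → 3 Pb(s) + 2 Al³⁺(aq); thus Q = [Al³⁺(aq)]^2 / [Pb²⁺(aq)]^3.
Substituting the known concentrations and solving, log [Pb²⁺(aq)] = −0.150 and [Pb²⁺(aq)] = 0.71 M.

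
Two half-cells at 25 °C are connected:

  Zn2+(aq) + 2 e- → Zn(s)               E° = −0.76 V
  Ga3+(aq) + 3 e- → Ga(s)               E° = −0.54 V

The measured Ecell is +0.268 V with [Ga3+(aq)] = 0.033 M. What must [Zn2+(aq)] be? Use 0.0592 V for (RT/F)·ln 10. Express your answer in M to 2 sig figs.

0.0025 M

Ga³⁺/Ga is the cathode (higher E°); E°cell = −0.54 − (−0.76) = +0.22 V with n = 6.
From the Nernst equation, log Q = n(E° − E)/0.0592 = 6·(+0.22 − (+0.268))/0.0592 = −4.865.
Balancing electrons gives 2 Ga3+(aq) + 3 Zn(s) → 2 Ga(s) + 3 Zn2+(aq); thus Q = [Zn2+(aq)]^3 / [Ga3+(aq)]^2.
Substituting the known concentrations and solving, log [Zn2+(aq)] = −2.609 and [Zn2+(aq)] = 0.0025 M.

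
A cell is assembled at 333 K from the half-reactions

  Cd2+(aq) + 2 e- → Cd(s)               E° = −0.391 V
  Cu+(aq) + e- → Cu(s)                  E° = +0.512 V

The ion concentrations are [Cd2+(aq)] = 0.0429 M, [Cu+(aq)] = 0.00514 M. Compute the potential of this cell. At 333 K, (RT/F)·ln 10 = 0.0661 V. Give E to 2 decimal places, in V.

+0.80 V

The Cu⁺/Cu couple has the more positive E°, so it is the cathode; Cd²⁺/Cd is the anode.
The standard potential is +0.512 − (−0.391) = +0.903 V and the balanced reaction transfers n = 2 electrons.
The balanced reaction is 2 Cu+(aq) + Cd(s) → 2 Cu(s) + Cd2+(aq), so Q = [Cd2+(aq)] / [Cu+(aq)]^2 = 1.62×10^3 and log Q = 3.211.
E = E° − (0.0661/n)·log Q = +0.903 − (0.0661/2)(3.211) = +0.80 V.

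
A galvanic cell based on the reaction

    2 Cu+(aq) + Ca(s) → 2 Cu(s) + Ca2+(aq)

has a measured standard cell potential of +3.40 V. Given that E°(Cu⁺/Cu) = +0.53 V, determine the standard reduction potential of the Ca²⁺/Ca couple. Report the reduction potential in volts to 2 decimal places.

−2.87 V

In the reaction as written the Cu⁺/Cu couple is reduced (cathode) and Ca²⁺/Ca is oxidized (anode), so E°cell = E°(Cu⁺/Cu) − E°(Ca²⁺/Ca).
E°(Ca²⁺/Ca) = E°(cathode) − E°cell = +0.53 − (+3.40) = −2.87 V.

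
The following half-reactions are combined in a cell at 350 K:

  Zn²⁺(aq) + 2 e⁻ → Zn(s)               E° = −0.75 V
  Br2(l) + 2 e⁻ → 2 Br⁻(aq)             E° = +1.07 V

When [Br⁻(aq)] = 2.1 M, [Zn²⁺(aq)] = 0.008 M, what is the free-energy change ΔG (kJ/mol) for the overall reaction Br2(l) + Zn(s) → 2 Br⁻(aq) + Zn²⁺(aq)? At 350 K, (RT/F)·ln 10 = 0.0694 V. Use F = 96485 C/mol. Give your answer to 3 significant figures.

−361 kJ/mol

E°cell = +1.07 − (−0.75) = +1.82 V; the balanced reaction transfers n = 2 electrons.
Here Q = [Br⁻(aq)]^2·[Zn²⁺(aq)] = 0.0353 (log Q = −1.452), giving E = +1.82 − (0.0694/2)·(−1.452) = +1.8704 V.
Then ΔG = −nFE = −2 × 96485 × +1.8704 J/mol = −361 kJ/mol.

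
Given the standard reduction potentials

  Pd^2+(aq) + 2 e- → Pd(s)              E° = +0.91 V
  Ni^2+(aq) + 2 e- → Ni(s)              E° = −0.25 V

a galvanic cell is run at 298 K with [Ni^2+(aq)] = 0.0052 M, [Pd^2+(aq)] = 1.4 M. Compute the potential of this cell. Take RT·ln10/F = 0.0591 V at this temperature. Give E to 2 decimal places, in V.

+1.23 V

The Pd²⁺/Pd couple has the more positive E°, so it is the cathode; Ni²⁺/Ni is the anode.
E°cell = +0.91 − (−0.25) = +1.16 V, with n = 2 electrons transferred.
For the overall reaction Pd^2+(aq) + Ni(s) → Pd(s) + Ni^2+(aq), Q = [Ni^2+(aq)] / [Pd^2+(aq)] = 0.00371, giving log Q = −2.430.
E = E° − (0.0591/n)·log Q = +1.16 − (0.0591/2)(−2.430) = +1.23 V.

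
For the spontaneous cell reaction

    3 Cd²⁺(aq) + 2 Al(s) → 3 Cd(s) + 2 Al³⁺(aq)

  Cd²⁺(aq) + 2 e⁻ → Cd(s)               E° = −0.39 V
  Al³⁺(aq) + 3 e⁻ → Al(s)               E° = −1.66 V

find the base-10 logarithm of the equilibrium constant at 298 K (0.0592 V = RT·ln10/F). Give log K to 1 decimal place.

log K = 128.7

The Cd²⁺/Cd couple is reduced (cathode); E°cell = −0.39 − (−1.66) = +1.27 V with n = 6.
At equilibrium E = 0, so log K = nE°cell / 0.0592 = (6)(+1.27) / 0.0592 = 128.7.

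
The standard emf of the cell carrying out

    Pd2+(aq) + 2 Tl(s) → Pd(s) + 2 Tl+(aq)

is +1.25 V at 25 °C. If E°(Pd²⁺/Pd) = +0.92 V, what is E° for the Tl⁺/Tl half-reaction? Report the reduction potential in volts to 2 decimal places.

−0.33 V

In the reaction as written the Pd²⁺/Pd couple is reduced (cathode) and Tl⁺/Tl is oxidized (anode), so E°cell = E°(Pd²⁺/Pd) − E°(Tl⁺/Tl).
E°(Tl⁺/Tl) = E°(cathode) − E°cell = +0.92 − (+1.25) = −0.33 V.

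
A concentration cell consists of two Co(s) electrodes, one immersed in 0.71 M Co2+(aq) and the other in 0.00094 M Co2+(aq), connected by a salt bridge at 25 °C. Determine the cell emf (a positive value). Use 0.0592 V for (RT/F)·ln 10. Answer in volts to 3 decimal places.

For a concentration cell E°cell = 0, since both electrodes use the same couple.
The compartment with the higher Co2+(aq) concentration (0.71 M) acts as the cathode; ions are reduced there and produced at the dilute (0.00094 M) anode.
With n = 2, Ecell = −(0.0592/2)·log([dilute]/[conc]) = −(0.0592/2)·log(0.00094/0.71) = +0.085 V.

0.085 V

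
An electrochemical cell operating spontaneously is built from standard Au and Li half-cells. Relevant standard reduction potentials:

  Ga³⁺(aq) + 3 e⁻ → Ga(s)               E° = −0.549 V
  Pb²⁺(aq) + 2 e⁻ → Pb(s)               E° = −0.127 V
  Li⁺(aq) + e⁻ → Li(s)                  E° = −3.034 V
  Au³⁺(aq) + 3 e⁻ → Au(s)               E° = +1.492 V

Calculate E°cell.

+4.526 V

Of the two couples in this cell, the one with the more positive reduction potential is reduced at the cathode: here that is Au³⁺/Au (+1.492 V); Li⁺/Li (−3.034 V) is the anode.
E°cell = E°(cathode) − E°(anode) = +1.492 − (−3.034) = +4.526 V.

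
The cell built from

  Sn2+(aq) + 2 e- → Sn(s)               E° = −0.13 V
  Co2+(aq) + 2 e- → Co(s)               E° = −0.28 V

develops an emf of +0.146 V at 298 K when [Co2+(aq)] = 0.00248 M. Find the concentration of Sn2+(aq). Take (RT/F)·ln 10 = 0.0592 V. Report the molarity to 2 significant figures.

With Sn²⁺/Sn at the cathode and Co²⁺/Co at the anode, E°cell = −0.13 − (−0.28) = +0.15 V (n = 2).
Since E = E° − (0.0592/n)·log Q, log Q = n(E° − E)/0.0592 = 0.135.
For Sn2+(aq) + Co(s) → Sn(s) + Co2+(aq), the reaction quotient is Q = [Co2+(aq)] / [Sn2+(aq)].
Substituting the known concentrations and solving, log [Sn2+(aq)] = −2.741 and [Sn2+(aq)] = 0.0018 M.

0.0018 M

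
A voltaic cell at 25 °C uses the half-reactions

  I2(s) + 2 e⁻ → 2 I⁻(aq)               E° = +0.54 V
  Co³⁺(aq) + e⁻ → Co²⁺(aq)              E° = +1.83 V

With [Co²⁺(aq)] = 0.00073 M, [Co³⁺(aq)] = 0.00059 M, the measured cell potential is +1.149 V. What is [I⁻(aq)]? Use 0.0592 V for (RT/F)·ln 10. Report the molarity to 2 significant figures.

0.0051 M

With Co³⁺/Co²⁺ at the cathode and I₂/I⁻ at the anode, E°cell = +1.83 − (+0.54) = +1.29 V (n = 2).
Rearranging E = E° − (0.0592/n)·log Q gives log Q = 2(+1.29 − (+1.149))/0.0592 = 4.764.
For 2 Co³⁺(aq) + 2 I⁻(aq) → 2 Co²⁺(aq) + I2(s), the reaction quotient is Q = [Co²⁺(aq)]^2 / ([Co³⁺(aq)]^2·[I⁻(aq)]^2).
Solving for the unknown gives log [I⁻(aq)] = −2.290, so [I⁻(aq)] ≈ 0.0051 M.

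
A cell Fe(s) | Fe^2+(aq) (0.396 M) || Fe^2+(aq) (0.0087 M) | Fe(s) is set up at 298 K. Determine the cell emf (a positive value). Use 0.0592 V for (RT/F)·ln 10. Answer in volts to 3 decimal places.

0.049 V

For a concentration cell E°cell = 0, since both electrodes use the same couple.
The compartment with the higher Fe^2+(aq) concentration (0.396 M) acts as the cathode; ions are reduced there and produced at the dilute (0.0087 M) anode.
With n = 2, Ecell = −(0.0592/2)·log([dilute]/[conc]) = −(0.0592/2)·log(0.0087/0.396) = +0.049 V.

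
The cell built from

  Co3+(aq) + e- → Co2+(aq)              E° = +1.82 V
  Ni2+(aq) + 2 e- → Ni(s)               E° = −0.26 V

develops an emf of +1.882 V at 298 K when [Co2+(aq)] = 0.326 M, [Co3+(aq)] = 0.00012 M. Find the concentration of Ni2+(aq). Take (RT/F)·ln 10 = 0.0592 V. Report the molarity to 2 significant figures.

Co³⁺/Co²⁺ is the cathode (higher E°); E°cell = +1.82 − (−0.26) = +2.08 V with n = 2.
Since E = E° − (0.0592/n)·log Q, log Q = n(E° − E)/0.0592 = 6.689.
Balancing electrons gives 2 Co3+(aq) + Ni(s) → 2 Co2+(aq) + Ni2+(aq); thus Q = ([Co2+(aq)]^2·[Ni2+(aq)]) / [Co3+(aq)]^2.
Substituting the known concentrations and solving, log [Ni2+(aq)] = −0.179 and [Ni2+(aq)] = 0.66 M.

0.66 M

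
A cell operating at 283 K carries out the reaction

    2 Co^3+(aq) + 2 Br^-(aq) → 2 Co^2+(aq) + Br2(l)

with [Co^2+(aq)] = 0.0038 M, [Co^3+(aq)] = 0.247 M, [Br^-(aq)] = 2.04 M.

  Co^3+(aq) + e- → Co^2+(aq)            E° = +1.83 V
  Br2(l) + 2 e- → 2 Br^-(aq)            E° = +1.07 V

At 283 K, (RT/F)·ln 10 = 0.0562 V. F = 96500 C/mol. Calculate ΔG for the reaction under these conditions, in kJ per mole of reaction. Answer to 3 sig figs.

With Co³⁺/Co²⁺ reduced at the cathode, E°cell = +1.83 − (+1.07) = +0.76 V and n = 2.
The reaction quotient is [Co^2+(aq)]^2 / ([Co^3+(aq)]^2·[Br^-(aq)]^2) = 5.69×10^−5; by Nernst, E = +0.76 − (0.0562/2)(−4.245) = +0.8793 V.
Then ΔG = −nFE = −2 × 96500 × +0.8793 J/mol = −170 kJ/mol.

−170 kJ/mol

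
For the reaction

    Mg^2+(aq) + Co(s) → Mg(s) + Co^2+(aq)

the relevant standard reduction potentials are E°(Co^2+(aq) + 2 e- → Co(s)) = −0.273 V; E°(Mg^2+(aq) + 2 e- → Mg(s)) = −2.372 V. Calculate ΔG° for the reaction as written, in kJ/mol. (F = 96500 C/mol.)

In the reaction as written Mg^2+(aq) is reduced, so the Mg²⁺/Mg couple is the cathode and Co²⁺/Co is the anode.
E°cell = −2.372 − (−0.273) = −2.099 V; balancing electrons gives n = 2.
ΔG° = −nFE°cell = −(2)(96500)(−2.099) J/mol = +405 kJ/mol.

+405 kJ/mol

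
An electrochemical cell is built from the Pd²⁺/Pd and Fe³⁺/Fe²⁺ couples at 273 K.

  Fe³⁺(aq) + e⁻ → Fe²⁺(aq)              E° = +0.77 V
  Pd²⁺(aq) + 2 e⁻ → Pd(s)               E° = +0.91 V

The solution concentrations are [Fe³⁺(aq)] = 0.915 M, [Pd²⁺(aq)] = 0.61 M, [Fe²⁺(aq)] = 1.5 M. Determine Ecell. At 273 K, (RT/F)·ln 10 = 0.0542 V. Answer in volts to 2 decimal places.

+0.15 V

Since E°(Pd²⁺/Pd) > E°(Fe³⁺/Fe²⁺), Pd²⁺/Pd serves as the cathode.
E°cell = E°cat − E°an = +0.91 − (+0.77) = +0.14 V; n = 2.
For the overall reaction Pd²⁺(aq) + 2 Fe²⁺(aq) → Pd(s) + 2 Fe³⁺(aq), Q = [Fe³⁺(aq)]^2 / ([Pd²⁺(aq)]·[Fe²⁺(aq)]^2) = 0.61, giving log Q = −0.215.
By the Nernst equation, E = +0.14 − (0.0542/2)·(−0.215) = +0.15 V.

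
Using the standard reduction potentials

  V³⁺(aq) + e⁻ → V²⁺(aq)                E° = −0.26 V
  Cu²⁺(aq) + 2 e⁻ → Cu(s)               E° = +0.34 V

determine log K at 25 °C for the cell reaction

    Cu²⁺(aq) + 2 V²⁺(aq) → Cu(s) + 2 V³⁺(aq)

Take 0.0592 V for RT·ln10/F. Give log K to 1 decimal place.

log K = 20.3

The Cu²⁺/Cu couple is reduced (cathode); E°cell = +0.34 − (−0.26) = +0.60 V with n = 2.
At equilibrium E = 0, so log K = nE°cell / 0.0592 = (2)(+0.60) / 0.0592 = 20.3.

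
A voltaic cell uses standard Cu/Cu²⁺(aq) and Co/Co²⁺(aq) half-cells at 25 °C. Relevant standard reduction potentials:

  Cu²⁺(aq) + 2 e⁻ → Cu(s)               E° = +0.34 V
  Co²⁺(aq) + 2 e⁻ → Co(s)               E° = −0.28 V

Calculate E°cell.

+0.62 V

Of the two couples in this cell, the one with the more positive reduction potential is reduced at the cathode: here that is Cu²⁺/Cu (+0.34 V); Co²⁺/Co (−0.28 V) is the anode.
E°cell = E°(cathode) − E°(anode) = +0.34 − (−0.28) = +0.62 V.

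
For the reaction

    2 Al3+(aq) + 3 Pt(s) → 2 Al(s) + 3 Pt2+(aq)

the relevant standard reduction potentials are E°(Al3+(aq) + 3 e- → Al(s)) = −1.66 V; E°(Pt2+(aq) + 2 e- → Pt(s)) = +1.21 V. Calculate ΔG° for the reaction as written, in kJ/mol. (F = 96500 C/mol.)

+1662 kJ/mol

In the reaction as written Al3+(aq) is reduced, so the Al³⁺/Al couple is the cathode and Pt²⁺/Pt is the anode.
E°cell = −1.66 − (+1.21) = −2.87 V; balancing electrons gives n = 6.
ΔG° = −nFE°cell = −(6)(96500)(−2.87) J/mol = +1662 kJ/mol.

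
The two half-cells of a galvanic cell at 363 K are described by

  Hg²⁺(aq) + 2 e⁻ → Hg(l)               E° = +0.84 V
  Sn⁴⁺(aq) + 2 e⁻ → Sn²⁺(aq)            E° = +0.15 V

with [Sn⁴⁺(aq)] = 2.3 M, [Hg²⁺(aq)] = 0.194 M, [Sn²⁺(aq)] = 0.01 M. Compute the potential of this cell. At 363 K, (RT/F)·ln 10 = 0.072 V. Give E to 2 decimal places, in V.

Since E°(Hg²⁺/Hg) > E°(Sn⁴⁺/Sn²⁺), Hg²⁺/Hg serves as the cathode.
E°cell = +0.84 − (+0.15) = +0.69 V, with n = 2 electrons transferred.
The balanced reaction is Hg²⁺(aq) + Sn²⁺(aq) → Hg(l) + Sn⁴⁺(aq), so Q = [Sn⁴⁺(aq)] / ([Hg²⁺(aq)]·[Sn²⁺(aq)]) = 1.19×10^3 and log Q = 3.074.
Applying E = E° − (RT ln10/nF)·log Q gives +0.69 − (0.072/2)(3.074) = +0.58 V.

+0.58 V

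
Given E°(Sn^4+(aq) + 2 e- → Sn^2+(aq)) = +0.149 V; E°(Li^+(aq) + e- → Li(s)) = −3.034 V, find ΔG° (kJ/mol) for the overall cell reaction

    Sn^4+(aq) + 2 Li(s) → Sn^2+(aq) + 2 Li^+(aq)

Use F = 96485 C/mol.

In the reaction as written Sn^4+(aq) is reduced, so the Sn⁴⁺/Sn²⁺ couple is the cathode and Li⁺/Li is the anode.
E°cell = +0.149 − (−3.034) = +3.183 V; balancing electrons gives n = 2.
ΔG° = −nFE°cell = −(2)(96485)(+3.183) J/mol = −614 kJ/mol.

−614 kJ/mol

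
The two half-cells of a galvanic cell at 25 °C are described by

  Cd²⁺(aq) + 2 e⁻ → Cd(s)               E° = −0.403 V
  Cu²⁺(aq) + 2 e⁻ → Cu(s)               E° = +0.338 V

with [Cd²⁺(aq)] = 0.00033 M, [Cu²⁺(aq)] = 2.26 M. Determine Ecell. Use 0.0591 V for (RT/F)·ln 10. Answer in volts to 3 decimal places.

Since E°(Cu²⁺/Cu) > E°(Cd²⁺/Cd), Cu²⁺/Cu serves as the cathode.
The standard potential is +0.338 − (−0.403) = +0.741 V and the balanced reaction transfers n = 2 electrons.
The balanced reaction is Cu²⁺(aq) + Cd(s) → Cu(s) + Cd²⁺(aq), so Q = [Cd²⁺(aq)] / [Cu²⁺(aq)] = 0.000146 and log Q = −3.836.
By the Nernst equation, E = +0.741 − (0.0591/2)·(−3.836) = +0.854 V.

+0.854 V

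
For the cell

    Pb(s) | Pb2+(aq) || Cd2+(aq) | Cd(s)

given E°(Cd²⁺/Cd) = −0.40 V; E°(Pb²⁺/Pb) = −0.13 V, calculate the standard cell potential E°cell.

−0.27 V

By convention the left-hand electrode in cell notation is the anode (oxidation) and the right-hand electrode is the cathode (reduction).
E°cell = E°(right) − E°(left) = −0.40 − (−0.13) = −0.27 V.
The negative sign shows that, as written, the cell would require an external voltage to drive the reaction.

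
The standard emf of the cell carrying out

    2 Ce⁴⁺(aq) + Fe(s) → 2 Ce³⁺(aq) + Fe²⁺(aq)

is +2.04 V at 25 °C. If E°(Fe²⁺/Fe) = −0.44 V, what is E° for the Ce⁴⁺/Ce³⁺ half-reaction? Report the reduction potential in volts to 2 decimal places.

+1.60 V

In the reaction as written the Ce⁴⁺/Ce³⁺ couple is reduced (cathode) and Fe²⁺/Fe is oxidized (anode), so E°cell = E°(Ce⁴⁺/Ce³⁺) − E°(Fe²⁺/Fe).
E°(Ce⁴⁺/Ce³⁺) = E°cell + E°(anode) = +2.04 + (−0.44) = +1.60 V.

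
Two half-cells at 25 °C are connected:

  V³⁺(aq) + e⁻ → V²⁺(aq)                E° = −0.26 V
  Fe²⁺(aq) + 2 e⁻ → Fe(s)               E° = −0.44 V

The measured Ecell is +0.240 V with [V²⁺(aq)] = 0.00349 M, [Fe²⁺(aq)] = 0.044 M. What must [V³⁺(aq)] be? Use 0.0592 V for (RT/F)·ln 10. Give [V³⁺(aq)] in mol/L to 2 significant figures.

0.0076 M

With V³⁺/V²⁺ at the cathode and Fe²⁺/Fe at the anode, E°cell = −0.26 − (−0.44) = +0.18 V (n = 2).
Since E = E° − (0.0592/n)·log Q, log Q = n(E° − E)/0.0592 = −2.027.
For 2 V³⁺(aq) + Fe(s) → 2 V²⁺(aq) + Fe²⁺(aq), the reaction quotient is Q = ([V²⁺(aq)]^2·[Fe²⁺(aq)]) / [V³⁺(aq)]^2.
Isolating [V³⁺(aq)] in Q = 10^{−2.027} yields log [V³⁺(aq)] = −2.122, i.e. 0.0076 M.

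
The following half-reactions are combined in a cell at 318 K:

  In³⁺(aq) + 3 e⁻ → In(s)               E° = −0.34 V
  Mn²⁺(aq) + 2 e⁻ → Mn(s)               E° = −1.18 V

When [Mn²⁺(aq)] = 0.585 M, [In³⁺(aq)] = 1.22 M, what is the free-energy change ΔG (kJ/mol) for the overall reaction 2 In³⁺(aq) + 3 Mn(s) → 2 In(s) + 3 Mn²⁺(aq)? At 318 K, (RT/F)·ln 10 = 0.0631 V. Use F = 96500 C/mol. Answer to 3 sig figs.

With In³⁺/In reduced at the cathode, E°cell = −0.34 − (−1.18) = +0.84 V and n = 6.
The reaction quotient is [Mn²⁺(aq)]^3 / [In³⁺(aq)]^2 = 0.135; by Nernst, E = +0.84 − (0.0631/6)(−0.871) = +0.8492 V.
Finally ΔG = −nFE = −(6)(96500 C/mol)(+0.8492 V) = −492 kJ/mol.

−492 kJ/mol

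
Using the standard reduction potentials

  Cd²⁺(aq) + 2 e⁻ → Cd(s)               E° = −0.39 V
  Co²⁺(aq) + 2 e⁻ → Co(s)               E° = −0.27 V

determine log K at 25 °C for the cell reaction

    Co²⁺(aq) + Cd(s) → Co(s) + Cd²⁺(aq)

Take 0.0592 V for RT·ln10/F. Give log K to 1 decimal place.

The Co²⁺/Co couple is reduced (cathode); E°cell = −0.27 − (−0.39) = +0.12 V with n = 2.
At equilibrium E = 0, so log K = nE°cell / 0.0592 = (2)(+0.12) / 0.0592 = 4.1.

log K = 4.1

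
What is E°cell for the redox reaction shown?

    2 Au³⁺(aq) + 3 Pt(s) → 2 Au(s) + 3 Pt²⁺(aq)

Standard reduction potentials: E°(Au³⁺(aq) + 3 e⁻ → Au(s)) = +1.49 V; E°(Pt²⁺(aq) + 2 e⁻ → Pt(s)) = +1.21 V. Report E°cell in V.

+0.28 V

Au³⁺(aq) gains electrons, so the Au³⁺/Au couple is the cathode; the Pt²⁺/Pt couple is the anode.
E°cell = E°(cathode) − E°(anode) = +1.49 − (+1.21) = +0.28 V.
The positive value indicates the reaction is spontaneous as written.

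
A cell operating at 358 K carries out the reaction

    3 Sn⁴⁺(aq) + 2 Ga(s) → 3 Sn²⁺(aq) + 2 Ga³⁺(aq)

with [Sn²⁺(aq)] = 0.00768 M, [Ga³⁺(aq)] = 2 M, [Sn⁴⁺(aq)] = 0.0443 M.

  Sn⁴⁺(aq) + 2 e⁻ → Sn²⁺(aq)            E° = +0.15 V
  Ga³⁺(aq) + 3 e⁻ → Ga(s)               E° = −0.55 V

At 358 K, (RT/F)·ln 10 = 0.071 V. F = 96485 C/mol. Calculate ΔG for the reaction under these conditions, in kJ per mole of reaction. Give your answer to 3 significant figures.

−417 kJ/mol

With Sn⁴⁺/Sn²⁺ reduced at the cathode, E°cell = +0.15 − (−0.55) = +0.70 V and n = 6.
The reaction quotient is ([Sn²⁺(aq)]^3·[Ga³⁺(aq)]^2) / [Sn⁴⁺(aq)]^3 = 0.0208; by Nernst, E = +0.70 − (0.071/6)(−1.681) = +0.7199 V.
Finally ΔG = −nFE = −(6)(96485 C/mol)(+0.7199 V) = −417 kJ/mol.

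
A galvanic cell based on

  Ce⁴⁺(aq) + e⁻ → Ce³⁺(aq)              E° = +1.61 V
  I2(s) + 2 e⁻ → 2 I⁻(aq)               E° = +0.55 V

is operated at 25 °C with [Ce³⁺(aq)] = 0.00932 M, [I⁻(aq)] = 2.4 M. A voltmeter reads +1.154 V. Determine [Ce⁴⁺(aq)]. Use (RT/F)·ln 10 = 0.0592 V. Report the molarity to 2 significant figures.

0.15 M

The Ce⁴⁺/Ce³⁺ couple has the larger reduction potential, so it is the cathode: E°cell = +1.61 − (+0.55) = +1.06 V and n = 2.
From the Nernst equation, log Q = n(E° − E)/0.0592 = 2·(+1.06 − (+1.154))/0.0592 = −3.176.
For 2 Ce⁴⁺(aq) + 2 I⁻(aq) → 2 Ce³⁺(aq) + I2(s), the reaction quotient is Q = [Ce³⁺(aq)]^2 / ([Ce⁴⁺(aq)]^2·[I⁻(aq)]^2).
Substituting the known concentrations and solving, log [Ce⁴⁺(aq)] = −0.823 and [Ce⁴⁺(aq)] = 0.15 M.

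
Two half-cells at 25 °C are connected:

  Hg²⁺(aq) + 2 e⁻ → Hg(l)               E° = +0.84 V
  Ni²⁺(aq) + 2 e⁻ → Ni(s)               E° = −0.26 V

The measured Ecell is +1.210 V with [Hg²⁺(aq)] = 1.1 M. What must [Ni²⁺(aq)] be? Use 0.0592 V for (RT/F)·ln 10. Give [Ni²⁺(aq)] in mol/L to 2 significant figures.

Hg²⁺/Hg is the cathode (higher E°); E°cell = +0.84 − (−0.26) = +1.10 V with n = 2.
Rearranging E = E° − (0.0592/n)·log Q gives log Q = 2(+1.10 − (+1.210))/0.0592 = −3.716.
Balancing electrons gives Hg²⁺(aq) + Ni(s) → Hg(l) + Ni²⁺(aq); thus Q = [Ni²⁺(aq)] / [Hg²⁺(aq)].
Isolating [Ni²⁺(aq)] in Q = 10^{−3.716} yields log [Ni²⁺(aq)] = −3.675, i.e. 0.00021 M.

0.00021 M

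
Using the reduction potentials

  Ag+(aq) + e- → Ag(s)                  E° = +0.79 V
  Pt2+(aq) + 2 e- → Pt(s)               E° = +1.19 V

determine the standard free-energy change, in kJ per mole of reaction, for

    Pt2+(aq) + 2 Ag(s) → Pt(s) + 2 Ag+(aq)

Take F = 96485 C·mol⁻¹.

−77.2 kJ/mol

In the reaction as written Pt2+(aq) is reduced, so the Pt²⁺/Pt couple is the cathode and Ag⁺/Ag is the anode.
E°cell = +1.19 − (+0.79) = +0.40 V; balancing electrons gives n = 2.
ΔG° = −nFE°cell = −(2)(96485)(+0.40) J/mol = −77.2 kJ/mol.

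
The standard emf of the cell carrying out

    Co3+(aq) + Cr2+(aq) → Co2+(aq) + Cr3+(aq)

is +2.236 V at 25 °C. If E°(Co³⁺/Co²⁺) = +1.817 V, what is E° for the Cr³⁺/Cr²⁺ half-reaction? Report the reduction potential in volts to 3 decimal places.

In the reaction as written the Co³⁺/Co²⁺ couple is reduced (cathode) and Cr³⁺/Cr²⁺ is oxidized (anode), so E°cell = E°(Co³⁺/Co²⁺) − E°(Cr³⁺/Cr²⁺).
E°(Cr³⁺/Cr²⁺) = E°(cathode) − E°cell = +1.817 − (+2.236) = −0.419 V.

−0.419 V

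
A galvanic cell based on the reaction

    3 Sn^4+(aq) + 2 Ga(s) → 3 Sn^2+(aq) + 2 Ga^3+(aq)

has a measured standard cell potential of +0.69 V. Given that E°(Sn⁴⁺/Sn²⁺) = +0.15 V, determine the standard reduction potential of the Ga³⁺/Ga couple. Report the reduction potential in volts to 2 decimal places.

−0.54 V

In the reaction as written the Sn⁴⁺/Sn²⁺ couple is reduced (cathode) and Ga³⁺/Ga is oxidized (anode), so E°cell = E°(Sn⁴⁺/Sn²⁺) − E°(Ga³⁺/Ga).
E°(Ga³⁺/Ga) = E°(cathode) − E°cell = +0.15 − (+0.69) = −0.54 V.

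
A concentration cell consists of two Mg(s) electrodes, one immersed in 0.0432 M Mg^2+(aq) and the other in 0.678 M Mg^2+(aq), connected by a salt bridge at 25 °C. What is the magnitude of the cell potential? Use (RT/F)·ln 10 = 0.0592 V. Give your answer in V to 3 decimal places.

0.035 V

For a concentration cell E°cell = 0, since both electrodes use the same couple.
The compartment with the higher Mg^2+(aq) concentration (0.678 M) acts as the cathode; ions are reduced there and produced at the dilute (0.0432 M) anode.
With n = 2, Ecell = −(0.0592/2)·log([dilute]/[conc]) = −(0.0592/2)·log(0.0432/0.678) = +0.035 V.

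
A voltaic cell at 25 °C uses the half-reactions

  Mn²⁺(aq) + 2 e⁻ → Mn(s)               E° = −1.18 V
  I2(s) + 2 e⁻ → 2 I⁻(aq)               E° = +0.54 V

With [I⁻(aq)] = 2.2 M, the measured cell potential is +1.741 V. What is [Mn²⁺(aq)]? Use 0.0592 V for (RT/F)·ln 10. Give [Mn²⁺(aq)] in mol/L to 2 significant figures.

With I₂/I⁻ at the cathode and Mn²⁺/Mn at the anode, E°cell = +0.54 − (−1.18) = +1.72 V (n = 2).
Rearranging E = E° − (0.0592/n)·log Q gives log Q = 2(+1.72 − (+1.741))/0.0592 = −0.709.
For I2(s) + Mn(s) → 2 I⁻(aq) + Mn²⁺(aq), the reaction quotient is Q = [I⁻(aq)]^2·[Mn²⁺(aq)].
Isolating [Mn²⁺(aq)] in Q = 10^{−0.709} yields log [Mn²⁺(aq)] = −1.394, i.e. 0.040 M.

0.040 M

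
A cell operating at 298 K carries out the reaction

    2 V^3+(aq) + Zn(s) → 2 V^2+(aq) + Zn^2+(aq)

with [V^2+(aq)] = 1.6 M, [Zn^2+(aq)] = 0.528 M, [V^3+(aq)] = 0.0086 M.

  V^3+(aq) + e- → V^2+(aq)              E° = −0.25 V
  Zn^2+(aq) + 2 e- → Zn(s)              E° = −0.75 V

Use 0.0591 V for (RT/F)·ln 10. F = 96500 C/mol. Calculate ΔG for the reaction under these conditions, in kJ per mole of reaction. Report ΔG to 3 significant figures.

−72.2 kJ/mol

E°cell = −0.25 − (−0.75) = +0.50 V; the balanced reaction transfers n = 2 electrons.
Q = ([V^2+(aq)]^2·[Zn^2+(aq)]) / [V^3+(aq)]^2 = 1.83×10^4, so log Q = 4.262 and E = +0.50 − (0.0591/2)(4.262) = +0.3741 V.
ΔG = −nFE = −(2)(96500)(+0.3741) J/mol = −72.2 kJ/mol.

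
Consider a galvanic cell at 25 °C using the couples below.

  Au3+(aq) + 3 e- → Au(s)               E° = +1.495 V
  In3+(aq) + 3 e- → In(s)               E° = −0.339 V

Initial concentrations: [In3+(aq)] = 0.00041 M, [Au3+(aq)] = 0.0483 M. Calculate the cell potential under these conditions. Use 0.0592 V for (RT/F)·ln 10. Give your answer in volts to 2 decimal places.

Au³⁺/Au is reduced (cathode, E° = +1.495 V) and In³⁺/In is oxidized (anode).
E°cell = +1.495 − (−0.339) = +1.834 V, with n = 3 electrons transferred.
The balanced reaction is Au3+(aq) + In(s) → Au(s) + In3+(aq), so Q = [In3+(aq)] / [Au3+(aq)] = 0.00849 and log Q = −2.071.
E = E° − (0.0592/n)·log Q = +1.834 − (0.0592/3)(−2.071) = +1.87 V.

+1.87 V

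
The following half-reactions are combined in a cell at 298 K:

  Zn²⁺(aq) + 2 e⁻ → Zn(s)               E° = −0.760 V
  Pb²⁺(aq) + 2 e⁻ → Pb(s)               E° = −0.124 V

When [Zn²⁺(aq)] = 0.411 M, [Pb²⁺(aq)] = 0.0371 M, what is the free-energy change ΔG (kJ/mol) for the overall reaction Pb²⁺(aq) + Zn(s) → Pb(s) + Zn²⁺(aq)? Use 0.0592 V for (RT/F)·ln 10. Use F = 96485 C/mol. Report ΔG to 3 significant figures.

−117 kJ/mol

With Pb²⁺/Pb reduced at the cathode, E°cell = −0.124 − (−0.760) = +0.636 V and n = 2.
Here Q = [Zn²⁺(aq)] / [Pb²⁺(aq)] = 11.1 (log Q = 1.044), giving E = +0.636 − (0.0592/2)·(1.044) = +0.6051 V.
Then ΔG = −nFE = −2 × 96485 × +0.6051 J/mol = −117 kJ/mol.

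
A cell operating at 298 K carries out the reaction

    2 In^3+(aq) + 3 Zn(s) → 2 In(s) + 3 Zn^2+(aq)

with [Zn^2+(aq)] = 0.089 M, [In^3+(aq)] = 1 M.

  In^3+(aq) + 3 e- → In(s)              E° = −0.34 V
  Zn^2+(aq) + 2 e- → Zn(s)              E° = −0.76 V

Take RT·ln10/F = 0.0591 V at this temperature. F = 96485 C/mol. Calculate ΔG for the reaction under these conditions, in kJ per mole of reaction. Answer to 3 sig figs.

The standard cell potential is −0.34 − (−0.76) = +0.42 V, with n = 6 electrons in the balanced equation.
Q = [Zn^2+(aq)]^3 / [In^3+(aq)]^2 = 0.000705, so log Q = −3.152 and E = +0.42 − (0.0591/6)(−3.152) = +0.4510 V.
Finally ΔG = −nFE = −(6)(96485 C/mol)(+0.4510 V) = −261 kJ/mol.

−261 kJ/mol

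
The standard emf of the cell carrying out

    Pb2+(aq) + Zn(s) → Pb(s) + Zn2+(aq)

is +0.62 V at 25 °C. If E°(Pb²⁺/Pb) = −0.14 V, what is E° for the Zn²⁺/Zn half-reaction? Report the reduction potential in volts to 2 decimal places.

In the reaction as written the Pb²⁺/Pb couple is reduced (cathode) and Zn²⁺/Zn is oxidized (anode), so E°cell = E°(Pb²⁺/Pb) − E°(Zn²⁺/Zn).
E°(Zn²⁺/Zn) = E°(cathode) − E°cell = −0.14 − (+0.62) = −0.76 V.

−0.76 V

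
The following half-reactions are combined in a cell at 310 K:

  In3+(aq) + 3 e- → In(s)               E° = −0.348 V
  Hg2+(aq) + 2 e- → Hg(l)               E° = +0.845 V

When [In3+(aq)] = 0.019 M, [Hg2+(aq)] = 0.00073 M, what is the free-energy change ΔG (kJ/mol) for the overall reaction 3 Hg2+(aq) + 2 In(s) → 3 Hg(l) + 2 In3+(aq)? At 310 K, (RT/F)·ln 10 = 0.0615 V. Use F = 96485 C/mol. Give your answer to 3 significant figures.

−655 kJ/mol

The standard cell potential is +0.845 − (−0.348) = +1.193 V, with n = 6 electrons in the balanced equation.
Here Q = [In3+(aq)]^2 / [Hg2+(aq)]^3 = 9.28×10^5 (log Q = 5.968), giving E = +1.193 − (0.0615/6)·(5.968) = +1.1318 V.
Then ΔG = −nFE = −6 × 96485 × +1.1318 J/mol = −655 kJ/mol.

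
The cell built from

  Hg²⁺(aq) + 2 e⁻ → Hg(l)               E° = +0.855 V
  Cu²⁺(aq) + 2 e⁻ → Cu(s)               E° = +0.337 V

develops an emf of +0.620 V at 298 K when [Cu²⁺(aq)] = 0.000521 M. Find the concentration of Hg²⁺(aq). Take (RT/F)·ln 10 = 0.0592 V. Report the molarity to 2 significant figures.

1.5 M

Hg²⁺/Hg is the cathode (higher E°); E°cell = +0.855 − (+0.337) = +0.518 V with n = 2.
Rearranging E = E° − (0.0592/n)·log Q gives log Q = 2(+0.518 − (+0.620))/0.0592 = −3.446.
The balanced reaction is Hg²⁺(aq) + Cu(s) → Hg(l) + Cu²⁺(aq), so Q = [Cu²⁺(aq)] / [Hg²⁺(aq)].
Substituting the known concentrations and solving, log [Hg²⁺(aq)] = 0.163 and [Hg²⁺(aq)] = 1.5 M.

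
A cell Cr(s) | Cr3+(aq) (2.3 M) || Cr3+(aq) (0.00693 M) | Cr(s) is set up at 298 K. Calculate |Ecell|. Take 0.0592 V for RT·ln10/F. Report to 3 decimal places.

For a concentration cell E°cell = 0, since both electrodes use the same couple.
The compartment with the higher Cr3+(aq) concentration (2.3 M) acts as the cathode; ions are reduced there and produced at the dilute (0.00693 M) anode.
With n = 3, Ecell = −(0.0592/3)·log([dilute]/[conc]) = −(0.0592/3)·log(0.00693/2.3) = +0.050 V.

0.050 V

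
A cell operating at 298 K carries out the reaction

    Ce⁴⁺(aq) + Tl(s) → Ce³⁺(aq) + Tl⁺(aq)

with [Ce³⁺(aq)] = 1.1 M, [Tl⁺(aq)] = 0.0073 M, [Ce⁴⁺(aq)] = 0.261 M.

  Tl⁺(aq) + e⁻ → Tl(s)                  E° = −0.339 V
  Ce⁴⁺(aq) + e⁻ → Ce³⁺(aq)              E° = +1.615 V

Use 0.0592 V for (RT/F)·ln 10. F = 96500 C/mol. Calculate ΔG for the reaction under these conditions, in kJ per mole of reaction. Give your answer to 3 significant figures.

E°cell = +1.615 − (−0.339) = +1.954 V; the balanced reaction transfers n = 1 electron.
The reaction quotient is ([Ce³⁺(aq)]·[Tl⁺(aq)]) / [Ce⁴⁺(aq)] = 0.0308; by Nernst, E = +1.954 − (0.0592/1)(−1.512) = +2.0435 V.
ΔG = −nFE = −(1)(96500)(+2.0435) J/mol = −197 kJ/mol.

−197 kJ/mol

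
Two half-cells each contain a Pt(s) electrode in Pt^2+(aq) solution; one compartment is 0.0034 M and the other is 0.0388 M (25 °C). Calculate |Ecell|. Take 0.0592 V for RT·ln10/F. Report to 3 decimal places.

For a concentration cell E°cell = 0, since both electrodes use the same couple.
The compartment with the higher Pt^2+(aq) concentration (0.0388 M) acts as the cathode; ions are reduced there and produced at the dilute (0.0034 M) anode.
With n = 2, Ecell = −(0.0592/2)·log([dilute]/[conc]) = −(0.0592/2)·log(0.0034/0.0388) = +0.031 V.

0.031 V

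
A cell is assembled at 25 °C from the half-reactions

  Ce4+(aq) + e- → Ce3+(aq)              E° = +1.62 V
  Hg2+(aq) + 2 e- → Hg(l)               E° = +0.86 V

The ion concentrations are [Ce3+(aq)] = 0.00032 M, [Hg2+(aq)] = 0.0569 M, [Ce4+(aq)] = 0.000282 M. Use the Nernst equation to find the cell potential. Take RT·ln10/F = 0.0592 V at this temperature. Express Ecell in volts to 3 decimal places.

Since E°(Ce⁴⁺/Ce³⁺) > E°(Hg²⁺/Hg), Ce⁴⁺/Ce³⁺ serves as the cathode.
E°cell = E°cat − E°an = +1.62 − (+0.86) = +0.76 V; n = 2.
For the overall reaction 2 Ce4+(aq) + Hg(l) → 2 Ce3+(aq) + Hg2+(aq), Q = ([Ce3+(aq)]^2·[Hg2+(aq)]) / [Ce4+(aq)]^2 = 0.0733, giving log Q = −1.135.
By the Nernst equation, E = +0.76 − (0.0592/2)·(−1.135) = +0.794 V.

+0.794 V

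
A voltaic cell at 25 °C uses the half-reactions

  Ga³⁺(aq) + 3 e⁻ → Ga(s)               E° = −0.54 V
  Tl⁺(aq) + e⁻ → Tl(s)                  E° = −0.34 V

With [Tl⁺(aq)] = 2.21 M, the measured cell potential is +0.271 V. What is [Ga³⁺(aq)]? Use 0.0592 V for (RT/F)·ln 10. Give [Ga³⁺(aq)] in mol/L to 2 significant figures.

0.0027 M

Tl⁺/Tl is the cathode (higher E°); E°cell = −0.34 − (−0.54) = +0.20 V with n = 3.
From the Nernst equation, log Q = n(E° − E)/0.0592 = 3·(+0.20 − (+0.271))/0.0592 = −3.598.
Balancing electrons gives 3 Tl⁺(aq) + Ga(s) → 3 Tl(s) + Ga³⁺(aq); thus Q = [Ga³⁺(aq)] / [Tl⁺(aq)]^3.
Solving for the unknown gives log [Ga³⁺(aq)] = −2.565, so [Ga³⁺(aq)] ≈ 0.0027 M.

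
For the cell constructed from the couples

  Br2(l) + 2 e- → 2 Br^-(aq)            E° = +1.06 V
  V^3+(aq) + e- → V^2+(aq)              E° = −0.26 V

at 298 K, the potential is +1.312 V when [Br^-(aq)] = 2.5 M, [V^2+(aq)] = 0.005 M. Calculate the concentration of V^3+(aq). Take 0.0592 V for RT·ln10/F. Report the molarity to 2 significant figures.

Br₂/Br⁻ is the cathode (higher E°); E°cell = +1.06 − (−0.26) = +1.32 V with n = 2.
Rearranging E = E° − (0.0592/n)·log Q gives log Q = 2(+1.32 − (+1.312))/0.0592 = 0.270.
For Br2(l) + 2 V^2+(aq) → 2 Br^-(aq) + 2 V^3+(aq), the reaction quotient is Q = ([Br^-(aq)]^2·[V^3+(aq)]^2) / [V^2+(aq)]^2.
Isolating [V^3+(aq)] in Q = 10^{0.270} yields log [V^3+(aq)] = −2.564, i.e. 0.0027 M.

0.0027 M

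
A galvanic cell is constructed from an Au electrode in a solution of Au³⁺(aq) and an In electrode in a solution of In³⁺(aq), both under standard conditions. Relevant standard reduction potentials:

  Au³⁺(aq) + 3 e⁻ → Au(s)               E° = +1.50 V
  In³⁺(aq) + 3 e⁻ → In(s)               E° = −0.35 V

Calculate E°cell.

+1.85 V

The Au³⁺/Au couple has the higher E°, so Au ion is reduced (cathode) and In is oxidized (anode).
E°cell = E°(cathode) − E°(anode) = +1.50 − (−0.35) = +1.85 V.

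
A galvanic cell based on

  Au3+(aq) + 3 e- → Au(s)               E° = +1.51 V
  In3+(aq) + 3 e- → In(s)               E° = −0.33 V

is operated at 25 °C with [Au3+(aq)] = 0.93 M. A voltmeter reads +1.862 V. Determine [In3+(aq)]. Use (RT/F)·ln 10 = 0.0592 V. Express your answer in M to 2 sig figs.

With Au³⁺/Au at the cathode and In³⁺/In at the anode, E°cell = +1.51 − (−0.33) = +1.84 V (n = 3).
From the Nernst equation, log Q = n(E° − E)/0.0592 = 3·(+1.84 − (+1.862))/0.0592 = −1.115.
For Au3+(aq) + In(s) → Au(s) + In3+(aq), the reaction quotient is Q = [In3+(aq)] / [Au3+(aq)].
Substituting the known concentrations and solving, log [In3+(aq)] = −1.147 and [In3+(aq)] = 0.071 M.

0.071 M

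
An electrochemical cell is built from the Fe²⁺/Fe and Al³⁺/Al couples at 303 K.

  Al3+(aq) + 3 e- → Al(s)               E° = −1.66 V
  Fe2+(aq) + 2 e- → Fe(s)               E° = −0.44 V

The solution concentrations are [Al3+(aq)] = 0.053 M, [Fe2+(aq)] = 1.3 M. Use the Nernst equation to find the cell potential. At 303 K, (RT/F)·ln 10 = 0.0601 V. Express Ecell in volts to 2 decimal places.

Since E°(Fe²⁺/Fe) > E°(Al³⁺/Al), Fe²⁺/Fe serves as the cathode.
The standard potential is −0.44 − (−1.66) = +1.22 V and the balanced reaction transfers n = 6 electrons.
Balancing gives 3 Fe2+(aq) + 2 Al(s) → 3 Fe(s) + 2 Al3+(aq); hence Q = [Al3+(aq)]^2 / [Fe2+(aq)]^3 = 0.00128 (log Q = −2.893).
E = E° − (0.0601/n)·log Q = +1.22 − (0.0601/6)(−2.893) = +1.25 V.

+1.25 V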